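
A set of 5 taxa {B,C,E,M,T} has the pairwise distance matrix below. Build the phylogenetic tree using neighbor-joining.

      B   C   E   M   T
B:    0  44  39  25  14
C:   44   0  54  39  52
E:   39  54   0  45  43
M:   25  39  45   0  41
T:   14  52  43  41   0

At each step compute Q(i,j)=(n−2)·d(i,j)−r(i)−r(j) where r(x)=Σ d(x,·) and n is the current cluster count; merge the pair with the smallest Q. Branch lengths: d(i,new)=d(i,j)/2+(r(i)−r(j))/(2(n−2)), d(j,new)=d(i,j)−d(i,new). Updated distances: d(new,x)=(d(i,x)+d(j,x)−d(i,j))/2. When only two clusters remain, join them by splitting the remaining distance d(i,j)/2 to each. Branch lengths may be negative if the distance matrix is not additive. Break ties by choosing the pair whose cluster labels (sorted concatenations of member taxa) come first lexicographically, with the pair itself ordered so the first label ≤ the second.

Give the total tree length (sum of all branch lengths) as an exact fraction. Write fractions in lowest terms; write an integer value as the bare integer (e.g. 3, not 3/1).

step 1: merge (B,T) at d=14, Q=-230; branch lengths B→7/3, T→35/3; new cluster BT
  updated: d(BT,C)=41, d(BT,E)=34, d(BT,M)=26
step 2: merge (BT,E) at d=34, Q=-166; branch lengths BT→9, E→25; new cluster BET
  updated: d(BET,C)=61/2, d(BET,M)=37/2
step 3: merge (BET,C) at d=61/2, Q=-88; branch lengths BET→5, C→51/2; new cluster BCET
  updated: d(BCET,M)=27/2
step 4: merge (BCET,M) at d=27/2; branch lengths BCET→27/4, M→27/4; new cluster BCEMT
final tree: ((((B:7/3,T:35/3):9,E:25):5,C:51/2):27/4,M:27/4)
total length: 92

92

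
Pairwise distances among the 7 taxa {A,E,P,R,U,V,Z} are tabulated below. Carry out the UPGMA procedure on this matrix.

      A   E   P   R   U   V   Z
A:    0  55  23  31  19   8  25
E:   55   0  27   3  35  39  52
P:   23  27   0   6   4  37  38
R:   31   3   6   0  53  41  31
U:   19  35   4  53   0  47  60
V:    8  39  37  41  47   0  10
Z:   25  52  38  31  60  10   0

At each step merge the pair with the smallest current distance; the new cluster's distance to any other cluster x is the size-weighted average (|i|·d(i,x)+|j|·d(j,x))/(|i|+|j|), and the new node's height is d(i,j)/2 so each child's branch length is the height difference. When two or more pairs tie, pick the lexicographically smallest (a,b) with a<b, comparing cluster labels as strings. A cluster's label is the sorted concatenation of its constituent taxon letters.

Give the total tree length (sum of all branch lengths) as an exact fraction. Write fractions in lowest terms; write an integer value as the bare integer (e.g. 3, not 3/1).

iteration 1: select E,R (d=3); attach at lengths (3/2, 3/2); label the merged cluster ER
  updated: d(A,ER)=43, d(ER,P)=33/2, d(ER,U)=44, d(ER,V)=40, d(ER,Z)=83/2
iteration 2: select P,U (d=4); attach at lengths (2, 2); label the merged cluster PU
  updated: d(A,PU)=21, d(ER,PU)=121/4, d(PU,V)=42, d(PU,Z)=49
iteration 3: select A,V (d=8); attach at lengths (4, 4); label the merged cluster AV
  updated: d(AV,ER)=83/2, d(AV,PU)=63/2, d(AV,Z)=35/2
iteration 4: select AV,Z (d=35/2); attach at lengths (19/4, 35/4); label the merged cluster AVZ
  updated: d(AVZ,ER)=83/2, d(AVZ,PU)=112/3
iteration 5: select ER,PU (d=121/4); attach at lengths (109/8, 105/8); label the merged cluster EPRU
  updated: d(AVZ,EPRU)=473/12
iteration 6: select AVZ,EPRU (d=473/12); attach at lengths (263/24, 55/12); label the merged cluster AEPRUVZ
final tree: (((A:4,V:4):19/4,Z:35/4):263/24,((E:3/2,R:3/2):109/8,(P:2,U:2):105/8):55/12)
total length: 1699/24

1699/24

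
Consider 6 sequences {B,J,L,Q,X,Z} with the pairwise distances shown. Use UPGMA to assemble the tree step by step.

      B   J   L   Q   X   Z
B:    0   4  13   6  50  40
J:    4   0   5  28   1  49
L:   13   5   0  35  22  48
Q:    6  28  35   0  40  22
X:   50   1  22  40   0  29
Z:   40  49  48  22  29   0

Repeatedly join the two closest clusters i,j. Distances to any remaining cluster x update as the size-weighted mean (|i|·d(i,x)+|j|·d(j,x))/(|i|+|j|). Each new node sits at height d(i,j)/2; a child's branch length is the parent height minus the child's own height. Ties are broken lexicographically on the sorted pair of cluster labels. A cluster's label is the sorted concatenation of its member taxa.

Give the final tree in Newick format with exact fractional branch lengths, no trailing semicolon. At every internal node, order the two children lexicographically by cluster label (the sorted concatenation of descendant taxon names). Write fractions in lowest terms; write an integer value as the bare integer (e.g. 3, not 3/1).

iteration 1: select J,X (d=1); attach at lengths (1/2, 1/2); label the merged cluster JX
  updated: d(B,JX)=27, d(JX,L)=27/2, d(JX,Q)=34, d(JX,Z)=39
iteration 2: select B,Q (d=6); attach at lengths (3, 3); label the merged cluster BQ
  updated: d(BQ,JX)=61/2, d(BQ,L)=24, d(BQ,Z)=31
iteration 3: select JX,L (d=27/2); attach at lengths (25/4, 27/4); label the merged cluster JLX
  updated: d(BQ,JLX)=85/3, d(JLX,Z)=42
iteration 4: select BQ,JLX (d=85/3); attach at lengths (67/6, 89/12); label the merged cluster BJLQX
  updated: d(BJLQX,Z)=188/5
iteration 5: select BJLQX,Z (d=188/5); attach at lengths (139/30, 94/5); label the merged cluster BJLQXZ
final tree: (((B:3,Q:3):67/6,((J:1/2,X:1/2):25/4,L:27/4):89/12):139/30,Z:94/5)
total length: 3721/60

(((B:3,Q:3):67/6,((J:1/2,X:1/2):25/4,L:27/4):89/12):139/30,Z:94/5)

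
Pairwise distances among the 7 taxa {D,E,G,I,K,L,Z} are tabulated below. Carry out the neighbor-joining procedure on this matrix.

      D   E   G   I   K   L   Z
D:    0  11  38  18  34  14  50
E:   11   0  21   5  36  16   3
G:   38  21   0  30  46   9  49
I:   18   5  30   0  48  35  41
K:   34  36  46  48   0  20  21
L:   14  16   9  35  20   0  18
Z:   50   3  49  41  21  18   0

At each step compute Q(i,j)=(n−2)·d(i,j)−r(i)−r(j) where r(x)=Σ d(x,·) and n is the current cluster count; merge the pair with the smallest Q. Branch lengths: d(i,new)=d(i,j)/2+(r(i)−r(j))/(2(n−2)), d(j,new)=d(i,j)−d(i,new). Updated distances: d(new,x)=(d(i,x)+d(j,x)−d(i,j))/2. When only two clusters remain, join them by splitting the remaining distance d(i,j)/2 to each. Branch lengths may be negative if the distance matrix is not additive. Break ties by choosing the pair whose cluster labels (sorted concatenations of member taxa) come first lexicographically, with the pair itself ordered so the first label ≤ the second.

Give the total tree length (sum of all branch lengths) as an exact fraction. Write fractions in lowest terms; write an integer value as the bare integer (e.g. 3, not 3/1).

iteration 1: select K,Z (d=21, Q=-282); attach at lengths (64/5, 41/5); label the merged cluster KZ
  updated: d(D,KZ)=63/2, d(E,KZ)=9, d(G,KZ)=37, d(I,KZ)=34, d(KZ,L)=17/2
iteration 2: select G,L (d=9, Q=-363/2); attach at lengths (177/16, -33/16); label the merged cluster GL
  updated: d(D,GL)=43/2, d(E,GL)=14, d(GL,I)=28, d(GL,KZ)=73/4
iteration 3: select GL,KZ (d=73/4, Q=-479/4); attach at lengths (175/24, 263/24); label the merged cluster GKLZ
  updated: d(D,GKLZ)=139/8, d(E,GKLZ)=19/8, d(GKLZ,I)=175/8
iteration 4: select D,I (d=18, Q=-221/4); attach at lengths (75/8, 69/8); label the merged cluster DI
  updated: d(DI,E)=-1, d(DI,GKLZ)=85/8
iteration 5: select DI,E (d=-1, Q=-12); attach at lengths (29/8, -37/8); label the merged cluster DEI
  updated: d(DEI,GKLZ)=7
iteration 6: select DEI,GKLZ (d=7); attach at lengths (7/2, 7/2); label the merged cluster DEGIKLZ
final tree: (((D:75/8,I:69/8):29/8,E:-37/8):7/2,((G:177/16,L:-33/16):175/24,(K:64/5,Z:41/5):263/24):7/2)
total length: 289/4

289/4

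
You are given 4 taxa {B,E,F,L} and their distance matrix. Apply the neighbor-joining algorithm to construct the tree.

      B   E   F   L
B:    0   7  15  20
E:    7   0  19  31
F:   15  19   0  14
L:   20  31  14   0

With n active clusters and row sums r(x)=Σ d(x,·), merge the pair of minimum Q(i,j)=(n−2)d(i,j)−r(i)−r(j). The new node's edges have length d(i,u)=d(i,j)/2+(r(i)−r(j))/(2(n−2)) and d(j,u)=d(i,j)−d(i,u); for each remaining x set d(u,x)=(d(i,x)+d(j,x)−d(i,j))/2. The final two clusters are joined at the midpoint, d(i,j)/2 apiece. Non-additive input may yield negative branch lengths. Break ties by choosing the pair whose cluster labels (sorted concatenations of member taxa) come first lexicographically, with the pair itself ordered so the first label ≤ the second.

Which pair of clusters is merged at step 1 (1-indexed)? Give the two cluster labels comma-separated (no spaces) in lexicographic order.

B,E

1. join B+E (d=7, Q=-85) ⇒ BE; edges |B|=-1/4, |E|=29/4
  updated: d(BE,F)=27/2, d(BE,L)=22
2. join BE+F (d=27/2, Q=-99/2) ⇒ BEF; edges |BE|=43/4, |F|=11/4
  updated: d(BEF,L)=45/4
3. join BEF+L (d=45/4) ⇒ BEFL; edges |BEF|=45/8, |L|=45/8
final tree: (((B:-1/4,E:29/4):43/4,F:11/4):45/8,L:45/8)
total length: 127/4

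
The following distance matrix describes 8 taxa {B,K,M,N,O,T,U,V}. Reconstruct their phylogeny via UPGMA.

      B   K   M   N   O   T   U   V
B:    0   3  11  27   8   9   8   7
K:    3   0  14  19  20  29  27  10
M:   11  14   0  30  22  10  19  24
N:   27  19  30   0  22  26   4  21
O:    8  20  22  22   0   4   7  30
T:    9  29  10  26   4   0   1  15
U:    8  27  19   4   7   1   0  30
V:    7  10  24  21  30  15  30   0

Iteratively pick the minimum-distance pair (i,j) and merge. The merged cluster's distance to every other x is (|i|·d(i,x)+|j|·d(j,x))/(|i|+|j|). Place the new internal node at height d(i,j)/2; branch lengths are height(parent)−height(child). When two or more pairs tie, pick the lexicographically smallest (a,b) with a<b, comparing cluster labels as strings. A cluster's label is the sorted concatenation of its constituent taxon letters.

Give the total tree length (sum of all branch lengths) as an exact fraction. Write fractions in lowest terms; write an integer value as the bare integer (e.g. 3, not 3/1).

553/12

iteration 1: select T,U (d=1); attach at lengths (1/2, 1/2); label the merged cluster TU
  updated: d(B,TU)=17/2, d(K,TU)=28, d(M,TU)=29/2, d(N,TU)=15, d(O,TU)=11/2, d(TU,V)=45/2
iteration 2: select B,K (d=3); attach at lengths (3/2, 3/2); label the merged cluster BK
  updated: d(BK,M)=25/2, d(BK,N)=23, d(BK,O)=14, d(BK,TU)=73/4, d(BK,V)=17/2
iteration 3: select O,TU (d=11/2); attach at lengths (11/4, 9/4); label the merged cluster OTU
  updated: d(BK,OTU)=101/6, d(M,OTU)=17, d(N,OTU)=52/3, d(OTU,V)=25
iteration 4: select BK,V (d=17/2); attach at lengths (11/4, 17/4); label the merged cluster BKV
  updated: d(BKV,M)=49/3, d(BKV,N)=67/3, d(BKV,OTU)=176/9
iteration 5: select BKV,M (d=49/3); attach at lengths (47/12, 49/6); label the merged cluster BKMV
  updated: d(BKMV,N)=97/4, d(BKMV,OTU)=227/12
iteration 6: select N,OTU (d=52/3); attach at lengths (26/3, 71/12); label the merged cluster NOTU
  updated: d(BKMV,NOTU)=81/4
iteration 7: select BKMV,NOTU (d=81/4); attach at lengths (47/24, 35/24); label the merged cluster BKMNOTUV
final tree: ((((B:3/2,K:3/2):11/4,V:17/4):47/12,M:49/6):47/24,(N:26/3,(O:11/4,(T:1/2,U:1/2):9/4):71/12):35/24)
total length: 553/12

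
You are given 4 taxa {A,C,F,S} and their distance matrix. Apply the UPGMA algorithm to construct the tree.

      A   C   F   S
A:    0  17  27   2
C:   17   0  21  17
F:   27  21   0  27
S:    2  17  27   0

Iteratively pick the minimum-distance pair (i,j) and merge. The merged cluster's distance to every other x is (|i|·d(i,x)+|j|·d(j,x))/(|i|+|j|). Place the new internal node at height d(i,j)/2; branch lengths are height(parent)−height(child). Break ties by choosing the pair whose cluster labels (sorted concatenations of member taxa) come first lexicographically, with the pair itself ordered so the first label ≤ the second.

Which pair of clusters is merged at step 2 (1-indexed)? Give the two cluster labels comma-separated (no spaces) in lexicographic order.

1. join A+S (d=2) ⇒ AS; edges |A|=1, |S|=1
  updated: d(AS,C)=17, d(AS,F)=27
2. join AS+C (d=17) ⇒ ACS; edges |AS|=15/2, |C|=17/2
  updated: d(ACS,F)=25
3. join ACS+F (d=25) ⇒ ACFS; edges |ACS|=4, |F|=25/2
final tree: (((A:1,S:1):15/2,C:17/2):4,F:25/2)
total length: 69/2

AS,C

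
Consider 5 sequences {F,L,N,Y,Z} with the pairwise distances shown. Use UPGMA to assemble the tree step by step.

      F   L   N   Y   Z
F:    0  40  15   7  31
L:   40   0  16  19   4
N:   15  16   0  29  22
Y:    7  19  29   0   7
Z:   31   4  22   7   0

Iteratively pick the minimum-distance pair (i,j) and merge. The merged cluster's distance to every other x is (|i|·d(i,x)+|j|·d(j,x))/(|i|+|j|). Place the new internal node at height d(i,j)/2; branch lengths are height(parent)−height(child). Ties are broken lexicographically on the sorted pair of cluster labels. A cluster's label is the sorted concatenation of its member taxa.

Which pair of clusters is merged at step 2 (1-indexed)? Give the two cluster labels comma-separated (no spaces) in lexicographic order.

F,Y

iteration 1: select L,Z (d=4); attach at lengths (2, 2); label the merged cluster LZ
  updated: d(F,LZ)=71/2, d(LZ,N)=19, d(LZ,Y)=13
iteration 2: select F,Y (d=7); attach at lengths (7/2, 7/2); label the merged cluster FY
  updated: d(FY,LZ)=97/4, d(FY,N)=22
iteration 3: select LZ,N (d=19); attach at lengths (15/2, 19/2); label the merged cluster LNZ
  updated: d(FY,LNZ)=47/2
iteration 4: select FY,LNZ (d=47/2); attach at lengths (33/4, 9/4); label the merged cluster FLNYZ
final tree: ((F:7/2,Y:7/2):33/4,((L:2,Z:2):15/2,N:19/2):9/4)
total length: 77/2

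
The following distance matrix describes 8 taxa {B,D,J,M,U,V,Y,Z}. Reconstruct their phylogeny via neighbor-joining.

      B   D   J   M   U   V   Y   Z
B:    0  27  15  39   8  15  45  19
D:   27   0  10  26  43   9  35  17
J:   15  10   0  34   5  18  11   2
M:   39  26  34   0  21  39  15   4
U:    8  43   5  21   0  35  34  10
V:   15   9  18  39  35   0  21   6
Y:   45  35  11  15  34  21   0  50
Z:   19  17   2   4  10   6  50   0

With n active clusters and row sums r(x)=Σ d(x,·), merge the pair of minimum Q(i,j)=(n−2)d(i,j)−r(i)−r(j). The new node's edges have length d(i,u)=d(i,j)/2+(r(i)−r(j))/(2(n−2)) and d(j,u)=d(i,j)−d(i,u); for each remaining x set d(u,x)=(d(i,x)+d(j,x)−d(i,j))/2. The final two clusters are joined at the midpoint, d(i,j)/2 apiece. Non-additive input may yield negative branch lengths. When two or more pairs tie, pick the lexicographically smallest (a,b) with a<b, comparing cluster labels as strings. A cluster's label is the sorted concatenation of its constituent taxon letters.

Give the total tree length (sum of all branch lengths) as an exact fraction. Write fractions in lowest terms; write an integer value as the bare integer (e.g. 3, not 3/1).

2001/32

1. join M+Y (d=15, Q=-299) ⇒ MY; edges |M|=19/4, |Y|=41/4
  updated: d(B,MY)=69/2, d(D,MY)=23, d(J,MY)=15, d(MY,U)=20, d(MY,V)=45/2, d(MY,Z)=39/2
2. join B+U (d=8, Q=-399/2) ⇒ BU; edges |B|=15/4, |U|=17/4
  updated: d(BU,D)=31, d(BU,J)=6, d(BU,MY)=93/4, d(BU,V)=21, d(BU,Z)=21/2
3. join D+V (d=9, Q=-261/2) ⇒ DV; edges |D|=99/16, |V|=45/16
  updated: d(BU,DV)=43/2, d(DV,J)=19/2, d(DV,MY)=73/4, d(DV,Z)=7
4. join DV+MY (d=73/4, Q=-155/2) ⇒ DMVY; edges |DV|=35/6, |MY|=149/12
  updated: d(BU,DMVY)=53/4, d(DMVY,J)=25/8, d(DMVY,Z)=33/8
5. join BU+J (d=6, Q=-231/8) ⇒ BJU; edges |BU|=245/32, |J|=-53/32
  updated: d(BJU,DMVY)=83/16, d(BJU,Z)=13/4
6. join BJU+DMVY (d=83/16, Q=-201/16) ⇒ BDJMUVY; edges |BJU|=69/32, |DMVY|=97/32
  updated: d(BDJMUVY,Z)=35/32
7. join BDJMUVY+Z (d=35/32) ⇒ BDJMUVYZ; edges |BDJMUVY|=35/64, |Z|=35/64
final tree: ((((B:15/4,U:17/4):245/32,J:-53/32):69/32,((D:99/16,V:45/16):35/6,(M:19/4,Y:41/4):149/12):97/32):35/64,Z:35/64)
total length: 2001/32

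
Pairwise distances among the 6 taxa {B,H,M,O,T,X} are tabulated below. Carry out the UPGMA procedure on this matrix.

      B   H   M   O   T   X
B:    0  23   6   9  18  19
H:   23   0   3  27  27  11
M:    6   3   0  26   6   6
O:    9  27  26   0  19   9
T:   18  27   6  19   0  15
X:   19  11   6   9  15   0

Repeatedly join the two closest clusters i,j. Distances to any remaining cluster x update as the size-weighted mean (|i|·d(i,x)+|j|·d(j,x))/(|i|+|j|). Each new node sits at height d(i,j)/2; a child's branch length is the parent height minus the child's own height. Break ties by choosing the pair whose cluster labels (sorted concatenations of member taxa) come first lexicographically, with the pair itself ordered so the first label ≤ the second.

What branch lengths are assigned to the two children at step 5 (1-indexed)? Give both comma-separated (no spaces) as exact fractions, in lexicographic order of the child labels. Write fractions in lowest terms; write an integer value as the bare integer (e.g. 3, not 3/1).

75/16,19/16

step 1: merge (H,M) at d=3; branch lengths H→3/2, M→3/2; new cluster HM
  updated: d(B,HM)=29/2, d(HM,O)=53/2, d(HM,T)=33/2, d(HM,X)=17/2
step 2: merge (HM,X) at d=17/2; branch lengths HM→11/4, X→17/4; new cluster HMX
  updated: d(B,HMX)=16, d(HMX,O)=62/3, d(HMX,T)=16
step 3: merge (B,O) at d=9; branch lengths B→9/2, O→9/2; new cluster BO
  updated: d(BO,HMX)=55/3, d(BO,T)=37/2
step 4: merge (HMX,T) at d=16; branch lengths HMX→15/4, T→8; new cluster HMTX
  updated: d(BO,HMTX)=147/8
step 5: merge (BO,HMTX) at d=147/8; branch lengths BO→75/16, HMTX→19/16; new cluster BHMOTX
final tree: ((B:9/2,O:9/2):75/16,(((H:3/2,M:3/2):11/4,X:17/4):15/4,T:8):19/16)
total length: 293/8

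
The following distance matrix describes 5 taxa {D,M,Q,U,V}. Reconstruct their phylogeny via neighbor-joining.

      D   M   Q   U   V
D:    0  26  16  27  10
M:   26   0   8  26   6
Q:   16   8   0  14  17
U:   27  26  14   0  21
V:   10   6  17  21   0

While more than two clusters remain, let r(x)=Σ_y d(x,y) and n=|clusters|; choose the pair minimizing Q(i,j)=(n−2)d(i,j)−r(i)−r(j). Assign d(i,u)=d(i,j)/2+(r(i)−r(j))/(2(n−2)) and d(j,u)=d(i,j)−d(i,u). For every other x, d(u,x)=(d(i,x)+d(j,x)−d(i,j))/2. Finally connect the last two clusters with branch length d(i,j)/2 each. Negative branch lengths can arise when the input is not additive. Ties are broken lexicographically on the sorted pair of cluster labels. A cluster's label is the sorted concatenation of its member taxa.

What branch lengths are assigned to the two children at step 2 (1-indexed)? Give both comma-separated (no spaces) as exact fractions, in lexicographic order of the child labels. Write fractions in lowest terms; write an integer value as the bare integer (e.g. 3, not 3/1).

1. join D+V (d=10, Q=-103) ⇒ DV; edges |D|=55/6, |V|=5/6
  updated: d(DV,M)=11, d(DV,Q)=23/2, d(DV,U)=19
2. join DV+M (d=11, Q=-129/2) ⇒ DMV; edges |DV|=37/8, |M|=51/8
  updated: d(DMV,Q)=17/4, d(DMV,U)=17
3. join DMV+Q (d=17/4, Q=-141/4) ⇒ DMQV; edges |DMV|=29/8, |Q|=5/8
  updated: d(DMQV,U)=107/8
4. join DMQV+U (d=107/8) ⇒ DMQUV; edges |DMQV|=107/16, |U|=107/16
final tree: ((((D:55/6,V:5/6):37/8,M:51/8):29/8,Q:5/8):107/16,U:107/16)
total length: 309/8

37/8,51/8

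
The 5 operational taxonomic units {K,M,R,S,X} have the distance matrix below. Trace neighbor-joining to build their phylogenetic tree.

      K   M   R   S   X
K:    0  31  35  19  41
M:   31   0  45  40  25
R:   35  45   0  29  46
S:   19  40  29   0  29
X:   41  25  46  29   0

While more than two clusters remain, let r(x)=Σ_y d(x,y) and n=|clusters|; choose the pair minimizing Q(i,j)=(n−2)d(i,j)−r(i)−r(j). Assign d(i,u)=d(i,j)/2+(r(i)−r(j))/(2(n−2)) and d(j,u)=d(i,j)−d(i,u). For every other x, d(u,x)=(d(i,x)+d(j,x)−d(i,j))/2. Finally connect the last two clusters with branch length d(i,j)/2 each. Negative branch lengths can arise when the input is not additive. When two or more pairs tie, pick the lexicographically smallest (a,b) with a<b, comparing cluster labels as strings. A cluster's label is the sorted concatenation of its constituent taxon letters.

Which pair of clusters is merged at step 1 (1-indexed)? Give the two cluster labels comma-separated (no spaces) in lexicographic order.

M,X

iteration 1: select M,X (d=25, Q=-207); attach at lengths (25/2, 25/2); label the merged cluster MX
  updated: d(K,MX)=47/2, d(MX,R)=33, d(MX,S)=22
iteration 2: select K,S (d=19, Q=-219/2); attach at lengths (91/8, 61/8); label the merged cluster KS
  updated: d(KS,MX)=53/4, d(KS,R)=45/2
iteration 3: select KS,MX (d=53/4, Q=-275/4); attach at lengths (11/8, 95/8); label the merged cluster KMSX
  updated: d(KMSX,R)=169/8
iteration 4: select KMSX,R (d=169/8); attach at lengths (169/16, 169/16); label the merged cluster KMRSX
final tree: (((K:91/8,S:61/8):11/8,(M:25/2,X:25/2):95/8):169/16,R:169/16)
total length: 627/8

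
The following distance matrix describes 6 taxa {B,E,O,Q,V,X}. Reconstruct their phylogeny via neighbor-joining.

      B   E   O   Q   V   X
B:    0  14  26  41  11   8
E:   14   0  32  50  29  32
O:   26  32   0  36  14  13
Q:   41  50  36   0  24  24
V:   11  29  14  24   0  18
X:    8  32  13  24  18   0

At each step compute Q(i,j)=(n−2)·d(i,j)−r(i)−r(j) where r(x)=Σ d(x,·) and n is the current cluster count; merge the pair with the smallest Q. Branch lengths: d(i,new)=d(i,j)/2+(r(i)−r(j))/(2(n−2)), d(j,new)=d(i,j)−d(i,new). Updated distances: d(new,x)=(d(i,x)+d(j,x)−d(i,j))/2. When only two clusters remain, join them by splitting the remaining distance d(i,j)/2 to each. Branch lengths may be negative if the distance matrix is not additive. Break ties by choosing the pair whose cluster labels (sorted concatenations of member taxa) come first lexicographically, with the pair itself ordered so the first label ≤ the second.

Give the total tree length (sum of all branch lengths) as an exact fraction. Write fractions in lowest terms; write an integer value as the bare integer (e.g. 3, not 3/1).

step 1: merge (B,E) at d=14, Q=-201; branch lengths B→-1/8, E→113/8; new cluster BE
  updated: d(BE,O)=22, d(BE,Q)=77/2, d(BE,V)=13, d(BE,X)=13
step 2: merge (Q,V) at d=24, Q=-239/2; branch lengths Q→251/12, V→37/12; new cluster QV
  updated: d(BE,QV)=55/4, d(O,QV)=13, d(QV,X)=9
step 3: merge (BE,X) at d=13, Q=-231/4; branch lengths BE→159/16, X→49/16; new cluster BEX
  updated: d(BEX,O)=11, d(BEX,QV)=39/8
step 4: merge (BEX,O) at d=11, Q=-231/8; branch lengths BEX→23/16, O→153/16; new cluster BEOX
  updated: d(BEOX,QV)=55/16
step 5: merge (BEOX,QV) at d=55/16; branch lengths BEOX→55/32, QV→55/32; new cluster BEOQVX
final tree: ((((B:-1/8,E:113/8):159/16,X:49/16):23/16,O:153/16):55/32,(Q:251/12,V:37/12):55/32)
total length: 1047/16

1047/16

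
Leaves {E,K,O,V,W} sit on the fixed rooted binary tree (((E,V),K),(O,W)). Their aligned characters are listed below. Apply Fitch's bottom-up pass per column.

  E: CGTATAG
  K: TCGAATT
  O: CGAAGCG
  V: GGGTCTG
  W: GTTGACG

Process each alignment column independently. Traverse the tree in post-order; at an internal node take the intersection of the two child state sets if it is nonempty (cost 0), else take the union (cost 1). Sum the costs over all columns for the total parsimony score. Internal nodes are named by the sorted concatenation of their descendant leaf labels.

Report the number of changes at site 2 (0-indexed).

site 0, node EV: E={C} ∪ V={G} → {C,G} (+1)
site 0, node EKV: EV={C,G} ∪ K={T} → {C,G,T} (+1)
site 0, node OW: O={C} ∪ W={G} → {C,G} (+1)
site 0, node EKOVW: EKV={C,G,T} ∩ OW={C,G} → {C,G} (+0)
site 1, node EV: E={G} ∩ V={G} → {G} (+0)
site 1, node EKV: EV={G} ∪ K={C} → {C,G} (+1)
site 1, node OW: O={G} ∪ W={T} → {G,T} (+1)
site 1, node EKOVW: EKV={C,G} ∩ OW={G,T} → {G} (+0)
site 2, node EV: E={T} ∪ V={G} → {G,T} (+1)
site 2, node EKV: EV={G,T} ∩ K={G} → {G} (+0)
site 2, node OW: O={A} ∪ W={T} → {A,T} (+1)
site 2, node EKOVW: EKV={G} ∪ OW={A,T} → {A,G,T} (+1)
site 3, node EV: E={A} ∪ V={T} → {A,T} (+1)
site 3, node EKV: EV={A,T} ∩ K={A} → {A} (+0)
site 3, node OW: O={A} ∪ W={G} → {A,G} (+1)
site 3, node EKOVW: EKV={A} ∩ OW={A,G} → {A} (+0)
site 4, node EV: E={T} ∪ V={C} → {C,T} (+1)
site 4, node EKV: EV={C,T} ∪ K={A} → {A,C,T} (+1)
site 4, node OW: O={G} ∪ W={A} → {A,G} (+1)
site 4, node EKOVW: EKV={A,C,T} ∩ OW={A,G} → {A} (+0)
site 5, node EV: E={A} ∪ V={T} → {A,T} (+1)
site 5, node EKV: EV={A,T} ∩ K={T} → {T} (+0)
site 5, node OW: O={C} ∩ W={C} → {C} (+0)
site 5, node EKOVW: EKV={T} ∪ OW={C} → {C,T} (+1)
site 6, node EV: E={G} ∩ V={G} → {G} (+0)
site 6, node EKV: EV={G} ∪ K={T} → {G,T} (+1)
site 6, node OW: O={G} ∩ W={G} → {G} (+0)
site 6, node EKOVW: EKV={G,T} ∩ OW={G} → {G} (+0)
per-site changes: [3, 2, 3, 2, 3, 2, 1]; total = 16

3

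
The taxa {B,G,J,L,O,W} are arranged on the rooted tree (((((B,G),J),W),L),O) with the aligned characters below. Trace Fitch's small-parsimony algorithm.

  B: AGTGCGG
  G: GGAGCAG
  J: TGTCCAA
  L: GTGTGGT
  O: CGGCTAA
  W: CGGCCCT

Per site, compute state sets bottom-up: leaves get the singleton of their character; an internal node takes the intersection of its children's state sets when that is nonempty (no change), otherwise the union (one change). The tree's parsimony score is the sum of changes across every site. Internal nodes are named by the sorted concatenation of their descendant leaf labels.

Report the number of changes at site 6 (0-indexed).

3

BG@0: {A} ∪ {G} = {A,G} (union, +1)
BGJ@0: {A,G} ∪ {T} = {A,G,T} (union, +1)
BGJW@0: {A,G,T} ∪ {C} = {A,C,G,T} (union, +1)
BGJLW@0: {A,C,G,T} ∩ {G} = {G} (intersection, +0)
BGJLOW@0: {G} ∪ {C} = {C,G} (union, +1)
BG@1: {G} ∩ {G} = {G} (intersection, +0)
BGJ@1: {G} ∩ {G} = {G} (intersection, +0)
BGJW@1: {G} ∩ {G} = {G} (intersection, +0)
BGJLW@1: {G} ∪ {T} = {G,T} (union, +1)
BGJLOW@1: {G,T} ∩ {G} = {G} (intersection, +0)
BG@2: {T} ∪ {A} = {A,T} (union, +1)
BGJ@2: {A,T} ∩ {T} = {T} (intersection, +0)
BGJW@2: {T} ∪ {G} = {G,T} (union, +1)
BGJLW@2: {G,T} ∩ {G} = {G} (intersection, +0)
BGJLOW@2: {G} ∩ {G} = {G} (intersection, +0)
BG@3: {G} ∩ {G} = {G} (intersection, +0)
BGJ@3: {G} ∪ {C} = {C,G} (union, +1)
BGJW@3: {C,G} ∩ {C} = {C} (intersection, +0)
BGJLW@3: {C} ∪ {T} = {C,T} (union, +1)
BGJLOW@3: {C,T} ∩ {C} = {C} (intersection, +0)
BG@4: {C} ∩ {C} = {C} (intersection, +0)
BGJ@4: {C} ∩ {C} = {C} (intersection, +0)
BGJW@4: {C} ∩ {C} = {C} (intersection, +0)
BGJLW@4: {C} ∪ {G} = {C,G} (union, +1)
BGJLOW@4: {C,G} ∪ {T} = {C,G,T} (union, +1)
BG@5: {G} ∪ {A} = {A,G} (union, +1)
BGJ@5: {A,G} ∩ {A} = {A} (intersection, +0)
BGJW@5: {A} ∪ {C} = {A,C} (union, +1)
BGJLW@5: {A,C} ∪ {G} = {A,C,G} (union, +1)
BGJLOW@5: {A,C,G} ∩ {A} = {A} (intersection, +0)
BG@6: {G} ∩ {G} = {G} (intersection, +0)
BGJ@6: {G} ∪ {A} = {A,G} (union, +1)
BGJW@6: {A,G} ∪ {T} = {A,G,T} (union, +1)
BGJLW@6: {A,G,T} ∩ {T} = {T} (intersection, +0)
BGJLOW@6: {T} ∪ {A} = {A,T} (union, +1)
per-site changes: [4, 1, 2, 2, 2, 3, 3]; total = 17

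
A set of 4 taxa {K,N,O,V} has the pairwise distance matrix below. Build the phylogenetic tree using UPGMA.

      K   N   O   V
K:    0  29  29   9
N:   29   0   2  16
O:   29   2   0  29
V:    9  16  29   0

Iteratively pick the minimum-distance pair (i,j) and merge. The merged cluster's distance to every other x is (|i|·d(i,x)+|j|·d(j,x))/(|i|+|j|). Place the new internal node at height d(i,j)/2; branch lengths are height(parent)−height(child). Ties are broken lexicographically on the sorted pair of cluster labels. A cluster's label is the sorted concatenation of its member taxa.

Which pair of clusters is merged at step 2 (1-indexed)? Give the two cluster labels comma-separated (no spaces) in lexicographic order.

K,V

iteration 1: select N,O (d=2); attach at lengths (1, 1); label the merged cluster NO
  updated: d(K,NO)=29, d(NO,V)=45/2
iteration 2: select K,V (d=9); attach at lengths (9/2, 9/2); label the merged cluster KV
  updated: d(KV,NO)=103/4
iteration 3: select KV,NO (d=103/4); attach at lengths (67/8, 95/8); label the merged cluster KNOV
final tree: ((K:9/2,V:9/2):67/8,(N:1,O:1):95/8)
total length: 125/4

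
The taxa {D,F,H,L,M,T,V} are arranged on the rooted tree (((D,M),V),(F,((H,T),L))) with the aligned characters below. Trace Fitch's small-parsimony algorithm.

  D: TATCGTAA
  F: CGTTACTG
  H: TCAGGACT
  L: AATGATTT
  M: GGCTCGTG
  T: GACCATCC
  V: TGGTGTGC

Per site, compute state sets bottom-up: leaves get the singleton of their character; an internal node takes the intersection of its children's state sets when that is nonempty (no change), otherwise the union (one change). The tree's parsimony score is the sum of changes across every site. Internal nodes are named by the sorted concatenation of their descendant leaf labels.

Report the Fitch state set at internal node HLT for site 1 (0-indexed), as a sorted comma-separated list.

DM@0: {T} ∪ {G} = {G,T} (union, +1)
DMV@0: {G,T} ∩ {T} = {T} (intersection, +0)
HT@0: {T} ∪ {G} = {G,T} (union, +1)
HLT@0: {G,T} ∪ {A} = {A,G,T} (union, +1)
FHLT@0: {C} ∪ {A,G,T} = {A,C,G,T} (union, +1)
DFHLMTV@0: {T} ∩ {A,C,G,T} = {T} (intersection, +0)
DM@1: {A} ∪ {G} = {A,G} (union, +1)
DMV@1: {A,G} ∩ {G} = {G} (intersection, +0)
HT@1: {C} ∪ {A} = {A,C} (union, +1)
HLT@1: {A,C} ∩ {A} = {A} (intersection, +0)
FHLT@1: {G} ∪ {A} = {A,G} (union, +1)
DFHLMTV@1: {G} ∩ {A,G} = {G} (intersection, +0)
DM@2: {T} ∪ {C} = {C,T} (union, +1)
DMV@2: {C,T} ∪ {G} = {C,G,T} (union, +1)
HT@2: {A} ∪ {C} = {A,C} (union, +1)
HLT@2: {A,C} ∪ {T} = {A,C,T} (union, +1)
FHLT@2: {T} ∩ {A,C,T} = {T} (intersection, +0)
DFHLMTV@2: {C,G,T} ∩ {T} = {T} (intersection, +0)
DM@3: {C} ∪ {T} = {C,T} (union, +1)
DMV@3: {C,T} ∩ {T} = {T} (intersection, +0)
HT@3: {G} ∪ {C} = {C,G} (union, +1)
HLT@3: {C,G} ∩ {G} = {G} (intersection, +0)
FHLT@3: {T} ∪ {G} = {G,T} (union, +1)
DFHLMTV@3: {T} ∩ {G,T} = {T} (intersection, +0)
DM@4: {G} ∪ {C} = {C,G} (union, +1)
DMV@4: {C,G} ∩ {G} = {G} (intersection, +0)
HT@4: {G} ∪ {A} = {A,G} (union, +1)
HLT@4: {A,G} ∩ {A} = {A} (intersection, +0)
FHLT@4: {A} ∩ {A} = {A} (intersection, +0)
DFHLMTV@4: {G} ∪ {A} = {A,G} (union, +1)
DM@5: {T} ∪ {G} = {G,T} (union, +1)
DMV@5: {G,T} ∩ {T} = {T} (intersection, +0)
HT@5: {A} ∪ {T} = {A,T} (union, +1)
HLT@5: {A,T} ∩ {T} = {T} (intersection, +0)
FHLT@5: {C} ∪ {T} = {C,T} (union, +1)
DFHLMTV@5: {T} ∩ {C,T} = {T} (intersection, +0)
DM@6: {A} ∪ {T} = {A,T} (union, +1)
DMV@6: {A,T} ∪ {G} = {A,G,T} (union, +1)
HT@6: {C} ∩ {C} = {C} (intersection, +0)
HLT@6: {C} ∪ {T} = {C,T} (union, +1)
FHLT@6: {T} ∩ {C,T} = {T} (intersection, +0)
DFHLMTV@6: {A,G,T} ∩ {T} = {T} (intersection, +0)
DM@7: {A} ∪ {G} = {A,G} (union, +1)
DMV@7: {A,G} ∪ {C} = {A,C,G} (union, +1)
HT@7: {T} ∪ {C} = {C,T} (union, +1)
HLT@7: {C,T} ∩ {T} = {T} (intersection, +0)
FHLT@7: {G} ∪ {T} = {G,T} (union, +1)
DFHLMTV@7: {A,C,G} ∩ {G,T} = {G} (intersection, +0)
per-site changes: [4, 3, 4, 3, 3, 3, 3, 4]; total = 27

A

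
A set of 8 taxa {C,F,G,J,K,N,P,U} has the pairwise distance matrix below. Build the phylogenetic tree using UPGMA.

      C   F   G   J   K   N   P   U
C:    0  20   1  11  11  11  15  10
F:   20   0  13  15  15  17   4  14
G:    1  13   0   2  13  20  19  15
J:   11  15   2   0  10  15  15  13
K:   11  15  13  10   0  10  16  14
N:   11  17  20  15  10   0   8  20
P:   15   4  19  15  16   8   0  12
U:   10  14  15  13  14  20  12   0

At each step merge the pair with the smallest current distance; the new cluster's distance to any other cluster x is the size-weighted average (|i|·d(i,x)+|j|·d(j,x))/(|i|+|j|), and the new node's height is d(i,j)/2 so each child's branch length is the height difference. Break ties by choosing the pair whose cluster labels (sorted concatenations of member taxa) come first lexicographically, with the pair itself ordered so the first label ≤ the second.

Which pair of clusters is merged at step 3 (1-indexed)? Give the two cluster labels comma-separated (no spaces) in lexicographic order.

1. join C+G (d=1) ⇒ CG; edges |C|=1/2, |G|=1/2
  updated: d(CG,F)=33/2, d(CG,J)=13/2, d(CG,K)=12, d(CG,N)=31/2, d(CG,P)=17, d(CG,U)=25/2
2. join F+P (d=4) ⇒ FP; edges |F|=2, |P|=2
  updated: d(CG,FP)=67/4, d(FP,J)=15, d(FP,K)=31/2, d(FP,N)=25/2, d(FP,U)=13
3. join CG+J (d=13/2) ⇒ CGJ; edges |CG|=11/4, |J|=13/4
  updated: d(CGJ,FP)=97/6, d(CGJ,K)=34/3, d(CGJ,N)=46/3, d(CGJ,U)=38/3
4. join K+N (d=10) ⇒ KN; edges |K|=5, |N|=5
  updated: d(CGJ,KN)=40/3, d(FP,KN)=14, d(KN,U)=17
5. join CGJ+U (d=38/3) ⇒ CGJU; edges |CGJ|=37/12, |U|=19/3
  updated: d(CGJU,FP)=123/8, d(CGJU,KN)=57/4
6. join FP+KN (d=14) ⇒ FKNP; edges |FP|=5, |KN|=2
  updated: d(CGJU,FKNP)=237/16
7. join CGJU+FKNP (d=237/16) ⇒ CFGJKNPU; edges |CGJU|=103/96, |FKNP|=13/32
final tree: ((((C:1/2,G:1/2):11/4,J:13/4):37/12,U:19/3):103/96,((F:2,P:2):5,(K:5,N:5):2):13/32)
total length: 1867/48

CG,J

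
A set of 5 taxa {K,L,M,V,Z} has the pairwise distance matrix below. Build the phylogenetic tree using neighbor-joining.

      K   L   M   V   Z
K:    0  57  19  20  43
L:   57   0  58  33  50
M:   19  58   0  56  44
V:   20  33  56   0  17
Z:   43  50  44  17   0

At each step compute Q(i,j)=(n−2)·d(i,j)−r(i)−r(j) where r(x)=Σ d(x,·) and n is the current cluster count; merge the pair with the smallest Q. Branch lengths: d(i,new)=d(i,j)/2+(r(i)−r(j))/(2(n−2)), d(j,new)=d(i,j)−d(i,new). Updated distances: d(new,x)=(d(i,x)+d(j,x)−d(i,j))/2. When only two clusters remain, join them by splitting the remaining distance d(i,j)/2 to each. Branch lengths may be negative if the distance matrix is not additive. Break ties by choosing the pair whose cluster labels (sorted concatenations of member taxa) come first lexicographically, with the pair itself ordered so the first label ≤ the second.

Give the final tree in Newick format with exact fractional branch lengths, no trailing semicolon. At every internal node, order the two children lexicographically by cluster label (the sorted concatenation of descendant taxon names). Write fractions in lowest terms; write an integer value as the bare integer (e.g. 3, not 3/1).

1. join K+M (d=19, Q=-259) ⇒ KM; edges |K|=19/6, |M|=95/6
  updated: d(KM,L)=48, d(KM,V)=57/2, d(KM,Z)=34
2. join KM+L (d=48, Q=-291/2) ⇒ KLM; edges |KM|=151/8, |L|=233/8
  updated: d(KLM,V)=27/4, d(KLM,Z)=18
3. join KLM+V (d=27/4, Q=-167/4) ⇒ KLMV; edges |KLM|=31/8, |V|=23/8
  updated: d(KLMV,Z)=113/8
4. join KLMV+Z (d=113/8) ⇒ KLMVZ; edges |KLMV|=113/16, |Z|=113/16
final tree: ((((K:19/6,M:95/6):151/8,L:233/8):31/8,V:23/8):113/16,Z:113/16)
total length: 703/8

((((K:19/6,M:95/6):151/8,L:233/8):31/8,V:23/8):113/16,Z:113/16)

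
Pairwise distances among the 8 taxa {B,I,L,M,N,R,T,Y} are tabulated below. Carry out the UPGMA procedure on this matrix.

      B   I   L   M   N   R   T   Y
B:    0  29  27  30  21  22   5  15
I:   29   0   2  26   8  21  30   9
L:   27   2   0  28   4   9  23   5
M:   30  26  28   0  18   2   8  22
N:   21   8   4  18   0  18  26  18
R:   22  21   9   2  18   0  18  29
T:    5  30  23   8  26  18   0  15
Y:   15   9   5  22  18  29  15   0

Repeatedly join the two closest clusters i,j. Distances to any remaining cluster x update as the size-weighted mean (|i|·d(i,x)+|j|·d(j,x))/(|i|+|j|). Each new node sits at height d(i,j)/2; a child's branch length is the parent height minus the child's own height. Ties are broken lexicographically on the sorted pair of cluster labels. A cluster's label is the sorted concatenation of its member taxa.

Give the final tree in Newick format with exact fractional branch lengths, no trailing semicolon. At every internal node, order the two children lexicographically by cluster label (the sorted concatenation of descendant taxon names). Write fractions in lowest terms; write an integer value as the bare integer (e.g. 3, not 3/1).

iteration 1: select I,L (d=2); attach at lengths (1, 1); label the merged cluster IL
  updated: d(B,IL)=28, d(IL,M)=27, d(IL,N)=6, d(IL,R)=15, d(IL,T)=53/2, d(IL,Y)=7
iteration 2: select M,R (d=2); attach at lengths (1, 1); label the merged cluster MR
  updated: d(B,MR)=26, d(IL,MR)=21, d(MR,N)=18, d(MR,T)=13, d(MR,Y)=51/2
iteration 3: select B,T (d=5); attach at lengths (5/2, 5/2); label the merged cluster BT
  updated: d(BT,IL)=109/4, d(BT,MR)=39/2, d(BT,N)=47/2, d(BT,Y)=15
iteration 4: select IL,N (d=6); attach at lengths (2, 3); label the merged cluster ILN
  updated: d(BT,ILN)=26, d(ILN,MR)=20, d(ILN,Y)=32/3
iteration 5: select ILN,Y (d=32/3); attach at lengths (7/3, 16/3); label the merged cluster ILNY
  updated: d(BT,ILNY)=93/4, d(ILNY,MR)=171/8
iteration 6: select BT,MR (d=39/2); attach at lengths (29/4, 35/4); label the merged cluster BMRT
  updated: d(BMRT,ILNY)=357/16
iteration 7: select BMRT,ILNY (d=357/16); attach at lengths (45/32, 559/96); label the merged cluster BILMNRTY
final tree: (((B:5/2,T:5/2):29/4,(M:1,R:1):35/4):45/32,(((I:1,L:1):2,N:3):7/3,Y:16/3):559/96)
total length: 2155/48

(((B:5/2,T:5/2):29/4,(M:1,R:1):35/4):45/32,(((I:1,L:1):2,N:3):7/3,Y:16/3):559/96)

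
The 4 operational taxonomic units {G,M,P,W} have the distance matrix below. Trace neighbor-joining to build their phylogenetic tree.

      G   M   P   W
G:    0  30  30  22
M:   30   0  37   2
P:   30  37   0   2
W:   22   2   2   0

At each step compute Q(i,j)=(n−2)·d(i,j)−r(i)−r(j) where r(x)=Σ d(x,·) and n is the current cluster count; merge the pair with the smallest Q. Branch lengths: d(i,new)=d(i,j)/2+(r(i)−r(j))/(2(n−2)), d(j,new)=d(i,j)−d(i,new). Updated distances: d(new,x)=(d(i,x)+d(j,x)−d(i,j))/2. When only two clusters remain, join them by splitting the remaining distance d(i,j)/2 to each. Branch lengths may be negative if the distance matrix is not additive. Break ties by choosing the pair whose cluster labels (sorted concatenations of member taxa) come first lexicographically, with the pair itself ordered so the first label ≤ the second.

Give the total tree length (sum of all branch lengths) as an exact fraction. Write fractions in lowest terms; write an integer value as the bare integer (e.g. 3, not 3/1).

155/4

iteration 1: select G,M (d=30, Q=-91); attach at lengths (73/4, 47/4); label the merged cluster GM
  updated: d(GM,P)=37/2, d(GM,W)=-3
iteration 2: select GM,P (d=37/2, Q=-35/2); attach at lengths (27/4, 47/4); label the merged cluster GMP
  updated: d(GMP,W)=-39/4
iteration 3: select GMP,W (d=-39/4); attach at lengths (-39/8, -39/8); label the merged cluster GMPW
final tree: (((G:73/4,M:47/4):27/4,P:47/4):-39/8,W:-39/8)
total length: 155/4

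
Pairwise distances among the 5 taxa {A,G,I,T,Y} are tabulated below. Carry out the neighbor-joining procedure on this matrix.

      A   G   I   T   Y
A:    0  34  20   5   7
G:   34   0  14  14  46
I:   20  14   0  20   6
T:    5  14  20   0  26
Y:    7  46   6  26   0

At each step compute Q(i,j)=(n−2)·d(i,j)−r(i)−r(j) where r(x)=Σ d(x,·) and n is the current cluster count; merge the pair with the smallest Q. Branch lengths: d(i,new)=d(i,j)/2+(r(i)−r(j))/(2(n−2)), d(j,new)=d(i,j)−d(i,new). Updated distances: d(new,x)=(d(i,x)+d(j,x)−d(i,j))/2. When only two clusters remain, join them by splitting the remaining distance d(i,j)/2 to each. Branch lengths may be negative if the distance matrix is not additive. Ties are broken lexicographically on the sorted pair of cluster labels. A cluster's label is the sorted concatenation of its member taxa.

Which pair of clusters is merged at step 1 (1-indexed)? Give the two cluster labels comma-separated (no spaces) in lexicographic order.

step 1: merge (G,T) at d=14, Q=-131; branch lengths G→85/6, T→-1/6; new cluster GT
  updated: d(A,GT)=25/2, d(GT,I)=10, d(GT,Y)=29
step 2: merge (A,Y) at d=7, Q=-135/2; branch lengths A→23/8, Y→33/8; new cluster AY
  updated: d(AY,GT)=69/4, d(AY,I)=19/2
step 3: merge (AY,GT) at d=69/4, Q=-147/4; branch lengths AY→67/8, GT→71/8; new cluster AGTY
  updated: d(AGTY,I)=9/8
step 4: merge (AGTY,I) at d=9/8; branch lengths AGTY→9/16, I→9/16; new cluster AGITY
final tree: (((A:23/8,Y:33/8):67/8,(G:85/6,T:-1/6):71/8):9/16,I:9/16)
total length: 315/8

G,T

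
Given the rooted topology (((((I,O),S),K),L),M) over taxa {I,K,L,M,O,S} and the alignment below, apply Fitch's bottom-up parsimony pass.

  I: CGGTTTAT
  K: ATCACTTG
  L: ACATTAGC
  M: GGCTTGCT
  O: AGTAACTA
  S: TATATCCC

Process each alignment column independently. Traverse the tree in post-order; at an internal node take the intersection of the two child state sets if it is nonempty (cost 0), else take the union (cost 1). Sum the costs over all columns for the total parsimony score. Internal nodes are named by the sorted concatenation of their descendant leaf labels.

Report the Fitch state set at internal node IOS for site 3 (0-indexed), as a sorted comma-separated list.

A

[col 0] IO: children I:{C}, O:{A} ∪→ {A,C}; cost 1
[col 0] IOS: children IO:{A,C}, S:{T} ∪→ {A,C,T}; cost 1
[col 0] IKOS: children IOS:{A,C,T}, K:{A} ∩→ {A}; cost 0
[col 0] IKLOS: children IKOS:{A}, L:{A} ∩→ {A}; cost 0
[col 0] IKLMOS: children IKLOS:{A}, M:{G} ∪→ {A,G}; cost 1
[col 1] IO: children I:{G}, O:{G} ∩→ {G}; cost 0
[col 1] IOS: children IO:{G}, S:{A} ∪→ {A,G}; cost 1
[col 1] IKOS: children IOS:{A,G}, K:{T} ∪→ {A,G,T}; cost 1
[col 1] IKLOS: children IKOS:{A,G,T}, L:{C} ∪→ {A,C,G,T}; cost 1
[col 1] IKLMOS: children IKLOS:{A,C,G,T}, M:{G} ∩→ {G}; cost 0
[col 2] IO: children I:{G}, O:{T} ∪→ {G,T}; cost 1
[col 2] IOS: children IO:{G,T}, S:{T} ∩→ {T}; cost 0
[col 2] IKOS: children IOS:{T}, K:{C} ∪→ {C,T}; cost 1
[col 2] IKLOS: children IKOS:{C,T}, L:{A} ∪→ {A,C,T}; cost 1
[col 2] IKLMOS: children IKLOS:{A,C,T}, M:{C} ∩→ {C}; cost 0
[col 3] IO: children I:{T}, O:{A} ∪→ {A,T}; cost 1
[col 3] IOS: children IO:{A,T}, S:{A} ∩→ {A}; cost 0
[col 3] IKOS: children IOS:{A}, K:{A} ∩→ {A}; cost 0
[col 3] IKLOS: children IKOS:{A}, L:{T} ∪→ {A,T}; cost 1
[col 3] IKLMOS: children IKLOS:{A,T}, M:{T} ∩→ {T}; cost 0
[col 4] IO: children I:{T}, O:{A} ∪→ {A,T}; cost 1
[col 4] IOS: children IO:{A,T}, S:{T} ∩→ {T}; cost 0
[col 4] IKOS: children IOS:{T}, K:{C} ∪→ {C,T}; cost 1
[col 4] IKLOS: children IKOS:{C,T}, L:{T} ∩→ {T}; cost 0
[col 4] IKLMOS: children IKLOS:{T}, M:{T} ∩→ {T}; cost 0
[col 5] IO: children I:{T}, O:{C} ∪→ {C,T}; cost 1
[col 5] IOS: children IO:{C,T}, S:{C} ∩→ {C}; cost 0
[col 5] IKOS: children IOS:{C}, K:{T} ∪→ {C,T}; cost 1
[col 5] IKLOS: children IKOS:{C,T}, L:{A} ∪→ {A,C,T}; cost 1
[col 5] IKLMOS: children IKLOS:{A,C,T}, M:{G} ∪→ {A,C,G,T}; cost 1
[col 6] IO: children I:{A}, O:{T} ∪→ {A,T}; cost 1
[col 6] IOS: children IO:{A,T}, S:{C} ∪→ {A,C,T}; cost 1
[col 6] IKOS: children IOS:{A,C,T}, K:{T} ∩→ {T}; cost 0
[col 6] IKLOS: children IKOS:{T}, L:{G} ∪→ {G,T}; cost 1
[col 6] IKLMOS: children IKLOS:{G,T}, M:{C} ∪→ {C,G,T}; cost 1
[col 7] IO: children I:{T}, O:{A} ∪→ {A,T}; cost 1
[col 7] IOS: children IO:{A,T}, S:{C} ∪→ {A,C,T}; cost 1
[col 7] IKOS: children IOS:{A,C,T}, K:{G} ∪→ {A,C,G,T}; cost 1
[col 7] IKLOS: children IKOS:{A,C,G,T}, L:{C} ∩→ {C}; cost 0
[col 7] IKLMOS: children IKLOS:{C}, M:{T} ∪→ {C,T}; cost 1
per-site changes: [3, 3, 3, 2, 2, 4, 4, 4]; total = 25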